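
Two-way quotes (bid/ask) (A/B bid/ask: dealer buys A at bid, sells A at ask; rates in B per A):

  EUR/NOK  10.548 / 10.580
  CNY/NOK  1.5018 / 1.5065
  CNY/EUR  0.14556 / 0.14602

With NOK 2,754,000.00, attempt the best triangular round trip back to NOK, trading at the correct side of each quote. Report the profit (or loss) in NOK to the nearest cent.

Best loop NOK → CNY → EUR → NOK:
NOK 2,754,000.00 ÷ 1.5065 (buy CNY at ask) = CNY 1,828,078.33
CNY 1,828,078.33 × 0.14556 (sell CNY at bid) = EUR 266,095.08
EUR 266,095.08 × 10.548 (sell EUR at bid) = NOK 2,806,770.92

Net profit: NOK 52,770.92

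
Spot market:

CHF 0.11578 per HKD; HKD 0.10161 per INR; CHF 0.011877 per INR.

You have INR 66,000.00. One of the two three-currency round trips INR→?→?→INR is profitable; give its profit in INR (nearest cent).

Profitable loop is INR → CHF → HKD → INR:
INR 66,000.00 × 0.011877 = CHF 783.88
CHF 783.88 ÷ 0.11578 = HKD 6,770.44
HKD 6,770.44 ÷ 0.10161 = INR 66,631.67
Profit = INR 66,631.67 − INR 66,000.00

Profit: INR 631.67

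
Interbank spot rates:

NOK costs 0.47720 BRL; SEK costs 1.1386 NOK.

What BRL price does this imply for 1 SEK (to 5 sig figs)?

SEK/BRL = 0.54334

1 SEK × 1.1386 = 1.1386 NOK
1.1386 NOK × 0.47720 = 0.54334 BRL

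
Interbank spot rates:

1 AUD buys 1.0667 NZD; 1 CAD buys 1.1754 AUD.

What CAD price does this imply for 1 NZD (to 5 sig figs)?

NZD/CAD = 0.79758

1 NZD ÷ 1.0667 = 0.937471 AUD
0.937471 AUD ÷ 1.1754 = 0.797576 CAD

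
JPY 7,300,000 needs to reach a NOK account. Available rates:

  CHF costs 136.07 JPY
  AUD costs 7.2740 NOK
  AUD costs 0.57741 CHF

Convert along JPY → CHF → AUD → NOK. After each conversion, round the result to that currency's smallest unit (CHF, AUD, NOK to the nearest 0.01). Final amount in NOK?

JPY 7,300,000 ÷ 136.07 = CHF 53,648.86
CHF 53,648.86 ÷ 0.57741 = AUD 92,912.94
AUD 92,912.94 × 7.2740 = NOK 675,848.73

NOK 675,848.73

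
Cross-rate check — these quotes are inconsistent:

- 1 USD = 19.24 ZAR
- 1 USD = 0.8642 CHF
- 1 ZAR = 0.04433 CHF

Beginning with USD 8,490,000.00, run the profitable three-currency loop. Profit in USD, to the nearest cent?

Profit: USD 112,390.50

Profitable loop is USD → CHF → ZAR → USD:
USD 8,490,000.00 × 0.8642 = CHF 7,337,058.00
CHF 7,337,058.00 ÷ 0.04433 = ZAR 165,509,993.23
ZAR 165,509,993.23 ÷ 19.24 = USD 8,602,390.50
Profit = USD 8,602,390.50 − USD 8,490,000.00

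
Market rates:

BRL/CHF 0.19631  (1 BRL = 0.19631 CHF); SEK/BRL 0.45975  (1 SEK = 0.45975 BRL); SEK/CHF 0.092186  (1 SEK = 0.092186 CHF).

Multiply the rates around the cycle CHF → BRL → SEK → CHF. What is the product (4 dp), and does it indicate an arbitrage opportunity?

1.0214 (arbitrage exists)

Around CHF → BRL → SEK → CHF: 1 ÷ 0.19631 ÷ 0.45975 × 0.092186 = 1.021412
Product > 1; profitable direction is CHF → BRL → SEK → CHF.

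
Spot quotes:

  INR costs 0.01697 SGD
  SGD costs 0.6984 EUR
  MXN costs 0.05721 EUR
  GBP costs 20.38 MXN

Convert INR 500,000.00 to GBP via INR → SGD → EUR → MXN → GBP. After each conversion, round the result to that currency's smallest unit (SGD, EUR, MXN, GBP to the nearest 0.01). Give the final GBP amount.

GBP 5,082.53

INR 500,000.00 × 0.01697 = SGD 8,485.00
SGD 8,485.00 × 0.6984 = EUR 5,925.92
EUR 5,925.92 ÷ 0.05721 = MXN 103,581.89
MXN 103,581.89 ÷ 20.38 = GBP 5,082.53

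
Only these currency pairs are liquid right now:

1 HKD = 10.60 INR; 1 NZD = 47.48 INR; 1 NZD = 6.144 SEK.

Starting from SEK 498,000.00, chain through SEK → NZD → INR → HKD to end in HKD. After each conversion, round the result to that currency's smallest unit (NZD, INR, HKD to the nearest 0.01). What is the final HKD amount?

HKD 363,063.84

SEK 498,000.00 ÷ 6.144 = NZD 81,054.69
NZD 81,054.69 × 47.48 = INR 3,848,476.68
INR 3,848,476.68 ÷ 10.60 = HKD 363,063.84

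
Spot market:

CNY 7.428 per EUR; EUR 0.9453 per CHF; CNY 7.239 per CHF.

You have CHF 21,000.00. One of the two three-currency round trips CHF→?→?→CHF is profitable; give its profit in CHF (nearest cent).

Profitable loop is CHF → CNY → EUR → CHF:
CHF 21,000.00 × 7.239 = CNY 152,019.00
CNY 152,019.00 ÷ 7.428 = EUR 20,465.67
EUR 20,465.67 ÷ 0.9453 = CHF 21,649.92
Profit = CHF 21,649.92 − CHF 21,000.00

Profit: CHF 649.92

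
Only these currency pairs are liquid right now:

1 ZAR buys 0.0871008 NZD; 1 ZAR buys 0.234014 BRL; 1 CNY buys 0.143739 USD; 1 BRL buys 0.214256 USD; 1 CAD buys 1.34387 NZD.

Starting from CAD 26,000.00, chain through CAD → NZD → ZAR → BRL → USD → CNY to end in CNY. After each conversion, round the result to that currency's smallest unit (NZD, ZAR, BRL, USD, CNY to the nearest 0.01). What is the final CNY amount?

CAD 26,000.00 × 1.34387 = NZD 34,940.62
NZD 34,940.62 ÷ 0.0871008 = ZAR 401,151.54
ZAR 401,151.54 × 0.234014 = BRL 93,875.08
BRL 93,875.08 × 0.214256 = USD 20,113.30
USD 20,113.30 ÷ 0.143739 = CNY 139,929.32

CNY 139,929.32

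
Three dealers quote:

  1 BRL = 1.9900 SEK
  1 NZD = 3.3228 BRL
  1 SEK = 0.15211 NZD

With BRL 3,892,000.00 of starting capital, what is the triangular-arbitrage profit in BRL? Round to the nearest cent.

Profitable loop is BRL → SEK → NZD → BRL:
BRL 3,892,000.00 × 1.9900 = SEK 7,745,080.00
SEK 7,745,080.00 × 0.15211 = NZD 1,178,104.12
NZD 1,178,104.12 × 3.3228 = BRL 3,914,604.37
Profit = BRL 3,914,604.37 − BRL 3,892,000.00

Profit: BRL 22,604.37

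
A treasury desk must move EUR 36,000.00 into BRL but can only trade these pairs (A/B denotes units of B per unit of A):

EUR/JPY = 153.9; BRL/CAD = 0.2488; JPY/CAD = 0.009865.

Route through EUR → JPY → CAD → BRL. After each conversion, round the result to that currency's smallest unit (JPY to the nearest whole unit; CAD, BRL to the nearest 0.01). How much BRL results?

EUR 36,000.00 × 153.9 = JPY 5,540,400
JPY 5,540,400 × 0.009865 = CAD 54,656.05
CAD 54,656.05 ÷ 0.2488 = BRL 219,678.66

BRL 219,678.66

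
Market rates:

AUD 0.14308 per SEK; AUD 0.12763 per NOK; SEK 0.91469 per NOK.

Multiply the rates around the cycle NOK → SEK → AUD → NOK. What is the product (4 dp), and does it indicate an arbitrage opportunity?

Around NOK → SEK → AUD → NOK: 1 × 0.91469 × 0.14308 ÷ 0.12763 = 1.025416
Product > 1; profitable direction is NOK → SEK → AUD → NOK.

1.0254 (arbitrage exists)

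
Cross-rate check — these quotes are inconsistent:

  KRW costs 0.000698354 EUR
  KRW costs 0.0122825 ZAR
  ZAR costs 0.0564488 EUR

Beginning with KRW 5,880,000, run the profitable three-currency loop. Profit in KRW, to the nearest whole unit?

Profitable loop is KRW → EUR → ZAR → KRW:
KRW 5,880,000 × 0.000698354 = EUR 4,106.32
EUR 4,106.32 ÷ 0.0564488 = ZAR 72,744.18
ZAR 72,744.18 ÷ 0.0122825 = KRW 5,922,587
Profit = KRW 5,922,587 − KRW 5,880,000

Profit: KRW 42,587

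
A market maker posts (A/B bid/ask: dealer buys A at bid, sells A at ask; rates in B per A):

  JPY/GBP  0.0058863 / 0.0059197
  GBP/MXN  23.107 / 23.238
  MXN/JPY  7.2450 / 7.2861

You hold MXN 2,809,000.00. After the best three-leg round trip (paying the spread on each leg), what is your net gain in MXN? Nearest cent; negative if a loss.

Net result: MXN -6,419.05 (no profitable arbitrage after spreads)

Best loop MXN → GBP → JPY → MXN:
MXN 2,809,000.00 ÷ 23.238 (buy GBP at ask) = GBP 120,879.59
GBP 120,879.59 ÷ 0.0059197 (buy JPY at ask) = JPY 20,419,885
JPY 20,419,885 ÷ 7.2861 (buy MXN at ask) = MXN 2,802,580.95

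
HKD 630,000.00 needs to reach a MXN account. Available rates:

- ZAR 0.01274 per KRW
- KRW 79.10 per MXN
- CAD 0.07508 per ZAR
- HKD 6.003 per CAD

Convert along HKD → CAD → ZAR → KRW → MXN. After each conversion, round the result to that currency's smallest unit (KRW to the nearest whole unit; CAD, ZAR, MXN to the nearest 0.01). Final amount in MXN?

MXN 1,387,081.71

HKD 630,000.00 ÷ 6.003 = CAD 104,947.53
CAD 104,947.53 ÷ 0.07508 = ZAR 1,397,809.40
ZAR 1,397,809.40 ÷ 0.01274 = KRW 109,718,163
KRW 109,718,163 ÷ 79.10 = MXN 1,387,081.71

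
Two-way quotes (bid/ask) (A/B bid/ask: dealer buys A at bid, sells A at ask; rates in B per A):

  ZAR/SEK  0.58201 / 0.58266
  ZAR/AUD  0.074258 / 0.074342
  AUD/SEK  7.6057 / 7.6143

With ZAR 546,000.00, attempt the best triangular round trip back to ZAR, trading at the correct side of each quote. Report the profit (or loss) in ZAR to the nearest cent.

Best loop ZAR → SEK → AUD → ZAR:
ZAR 546,000.00 × 0.58201 (sell ZAR at bid) = SEK 317,777.46
SEK 317,777.46 ÷ 7.6143 (buy AUD at ask) = AUD 41,734.30
AUD 41,734.30 ÷ 0.074342 (buy ZAR at ask) = ZAR 561,382.49

Net profit: ZAR 15,382.49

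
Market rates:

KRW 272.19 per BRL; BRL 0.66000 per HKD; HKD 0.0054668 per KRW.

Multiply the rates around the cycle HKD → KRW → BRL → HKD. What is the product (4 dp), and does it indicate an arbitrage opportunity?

1.0182 (arbitrage exists)

Around HKD → KRW → BRL → HKD: 1 ÷ 0.0054668 ÷ 272.19 ÷ 0.66000 = 1.018241
Product > 1; profitable direction is HKD → KRW → BRL → HKD.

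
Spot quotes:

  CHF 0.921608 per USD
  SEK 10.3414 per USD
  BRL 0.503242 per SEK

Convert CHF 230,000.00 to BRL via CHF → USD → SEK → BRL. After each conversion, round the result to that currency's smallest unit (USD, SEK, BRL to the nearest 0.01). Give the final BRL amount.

CHF 230,000.00 ÷ 0.921608 = USD 249,563.81
USD 249,563.81 × 10.3414 = SEK 2,580,839.18
SEK 2,580,839.18 × 0.503242 = BRL 1,298,786.67

BRL 1,298,786.67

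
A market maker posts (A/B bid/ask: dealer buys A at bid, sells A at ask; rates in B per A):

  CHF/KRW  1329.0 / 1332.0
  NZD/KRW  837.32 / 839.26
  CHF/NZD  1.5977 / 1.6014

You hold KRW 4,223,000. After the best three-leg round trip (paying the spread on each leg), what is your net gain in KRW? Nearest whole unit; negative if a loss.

Net profit: KRW 18,345

Best loop KRW → CHF → NZD → KRW:
KRW 4,223,000 ÷ 1332.0 (buy CHF at ask) = CHF 3,170.42
CHF 3,170.42 × 1.5977 (sell CHF at bid) = NZD 5,065.38
NZD 5,065.38 × 837.32 (sell NZD at bid) = KRW 4,241,345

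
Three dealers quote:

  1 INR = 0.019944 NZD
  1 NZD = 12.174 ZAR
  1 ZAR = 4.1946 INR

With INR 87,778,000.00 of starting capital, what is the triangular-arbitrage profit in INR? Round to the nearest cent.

Profit: INR 1,618,763.66

Profitable loop is INR → NZD → ZAR → INR:
INR 87,778,000.00 × 0.019944 = NZD 1,750,644.43
NZD 1,750,644.43 × 12.174 = ZAR 21,312,345.32
ZAR 21,312,345.32 × 4.1946 = INR 89,396,763.66
Profit = INR 89,396,763.66 − INR 87,778,000.00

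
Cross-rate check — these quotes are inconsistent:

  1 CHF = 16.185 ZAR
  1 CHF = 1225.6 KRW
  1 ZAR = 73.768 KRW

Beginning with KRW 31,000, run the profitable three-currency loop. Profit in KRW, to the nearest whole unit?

Profit: KRW 822

Profitable loop is KRW → ZAR → CHF → KRW:
KRW 31,000 ÷ 73.768 = ZAR 420.24
ZAR 420.24 ÷ 16.185 = CHF 25.96
CHF 25.96 × 1225.6 = KRW 31,822
Profit = KRW 31,822 − KRW 31,000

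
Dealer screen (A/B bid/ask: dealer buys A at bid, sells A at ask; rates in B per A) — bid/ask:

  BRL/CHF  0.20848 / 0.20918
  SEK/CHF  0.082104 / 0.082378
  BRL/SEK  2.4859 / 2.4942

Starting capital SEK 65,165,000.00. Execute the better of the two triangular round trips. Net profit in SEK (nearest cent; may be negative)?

Net profit: SEK 955,522.87

Best loop SEK → BRL → CHF → SEK:
SEK 65,165,000.00 ÷ 2.4942 (buy BRL at ask) = BRL 26,126,613.74
BRL 26,126,613.74 × 0.20848 (sell BRL at bid) = CHF 5,446,876.43
CHF 5,446,876.43 ÷ 0.082378 (buy SEK at ask) = SEK 66,120,522.87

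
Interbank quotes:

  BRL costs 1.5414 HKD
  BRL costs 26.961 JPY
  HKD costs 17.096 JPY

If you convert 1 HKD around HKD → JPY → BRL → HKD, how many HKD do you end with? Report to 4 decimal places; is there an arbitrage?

0.9774 (arbitrage exists)

Around HKD → JPY → BRL → HKD: 1 × 17.096 ÷ 26.961 × 1.5414 = 0.977403
Product < 1; profitable direction is HKD → BRL → JPY → HKD.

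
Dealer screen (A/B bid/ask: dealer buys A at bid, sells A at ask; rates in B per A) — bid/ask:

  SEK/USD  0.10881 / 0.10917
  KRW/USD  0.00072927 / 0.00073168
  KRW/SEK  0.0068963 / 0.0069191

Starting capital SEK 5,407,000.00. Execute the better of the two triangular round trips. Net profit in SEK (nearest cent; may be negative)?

Best loop SEK → USD → KRW → SEK:
SEK 5,407,000.00 × 0.10881 (sell SEK at bid) = USD 588,335.67
USD 588,335.67 ÷ 0.00073168 (buy KRW at ask) = KRW 804,088,768
KRW 804,088,768 × 0.0068963 (sell KRW at bid) = SEK 5,545,237.37

Net profit: SEK 138,237.37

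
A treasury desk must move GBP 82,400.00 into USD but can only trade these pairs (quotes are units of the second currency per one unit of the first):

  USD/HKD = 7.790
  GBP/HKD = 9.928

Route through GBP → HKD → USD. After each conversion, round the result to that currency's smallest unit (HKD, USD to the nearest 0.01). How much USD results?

USD 105,015.04

GBP 82,400.00 × 9.928 = HKD 818,067.20
HKD 818,067.20 ÷ 7.790 = USD 105,015.04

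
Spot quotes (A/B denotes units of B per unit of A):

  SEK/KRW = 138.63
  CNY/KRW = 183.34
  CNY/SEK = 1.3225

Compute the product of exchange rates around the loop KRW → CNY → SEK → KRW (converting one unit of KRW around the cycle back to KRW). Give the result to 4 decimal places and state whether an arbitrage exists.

1.0000 (no arbitrage)

Around KRW → CNY → SEK → KRW: 1 ÷ 183.34 × 1.3225 × 138.63 = 0.999990
Product ≈ 1 (deviation 0.001%, within rounding noise).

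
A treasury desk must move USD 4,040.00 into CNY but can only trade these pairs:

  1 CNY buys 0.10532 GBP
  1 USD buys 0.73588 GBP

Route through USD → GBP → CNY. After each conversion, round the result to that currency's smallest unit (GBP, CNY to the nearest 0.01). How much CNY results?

USD 4,040.00 × 0.73588 = GBP 2,972.96
GBP 2,972.96 ÷ 0.10532 = CNY 28,227.88

CNY 28,227.88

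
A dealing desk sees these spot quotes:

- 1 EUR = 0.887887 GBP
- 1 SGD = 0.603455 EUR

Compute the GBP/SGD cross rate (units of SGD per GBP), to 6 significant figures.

1 GBP ÷ 0.887887 = 1.12627 EUR
1.12627 EUR ÷ 0.603455 = 1.86637 SGD

GBP/SGD = 1.86637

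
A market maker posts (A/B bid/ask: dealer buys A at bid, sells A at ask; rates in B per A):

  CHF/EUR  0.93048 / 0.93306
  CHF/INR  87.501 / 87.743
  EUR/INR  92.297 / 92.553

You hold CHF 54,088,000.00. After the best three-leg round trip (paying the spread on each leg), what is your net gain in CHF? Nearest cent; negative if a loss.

Best loop CHF → INR → EUR → CHF:
CHF 54,088,000.00 × 87.501 (sell CHF at bid) = INR 4,732,754,088.00
INR 4,732,754,088.00 ÷ 92.553 (buy EUR at ask) = EUR 51,135,609.74
EUR 51,135,609.74 ÷ 0.93306 (buy CHF at ask) = CHF 54,804,203.09

Net profit: CHF 716,203.09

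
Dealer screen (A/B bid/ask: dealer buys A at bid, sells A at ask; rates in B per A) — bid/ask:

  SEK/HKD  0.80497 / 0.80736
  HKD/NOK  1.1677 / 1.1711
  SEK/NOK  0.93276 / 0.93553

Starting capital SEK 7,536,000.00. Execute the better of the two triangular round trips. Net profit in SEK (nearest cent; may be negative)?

Best loop SEK → HKD → NOK → SEK:
SEK 7,536,000.00 × 0.80497 (sell SEK at bid) = HKD 6,066,253.92
HKD 6,066,253.92 × 1.1677 (sell HKD at bid) = NOK 7,083,564.70
NOK 7,083,564.70 ÷ 0.93553 (buy SEK at ask) = SEK 7,571,713.04

Net profit: SEK 35,713.04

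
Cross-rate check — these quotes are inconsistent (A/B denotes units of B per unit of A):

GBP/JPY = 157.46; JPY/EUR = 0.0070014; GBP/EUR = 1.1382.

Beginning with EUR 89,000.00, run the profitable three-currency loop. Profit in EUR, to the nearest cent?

Profitable loop is EUR → JPY → GBP → EUR:
EUR 89,000.00 ÷ 0.0070014 = JPY 12,711,743
JPY 12,711,743 ÷ 157.46 = GBP 80,729.98
GBP 80,729.98 × 1.1382 = EUR 91,886.87
Profit = EUR 91,886.87 − EUR 89,000.00

Profit: EUR 2,886.87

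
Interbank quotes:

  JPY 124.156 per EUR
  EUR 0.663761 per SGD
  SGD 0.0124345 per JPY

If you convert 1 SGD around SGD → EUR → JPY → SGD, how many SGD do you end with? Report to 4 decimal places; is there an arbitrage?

Around SGD → EUR → JPY → SGD: 1 × 0.663761 × 124.156 × 0.0124345 = 1.024726
Product > 1; profitable direction is SGD → EUR → JPY → SGD.

1.0247 (arbitrage exists)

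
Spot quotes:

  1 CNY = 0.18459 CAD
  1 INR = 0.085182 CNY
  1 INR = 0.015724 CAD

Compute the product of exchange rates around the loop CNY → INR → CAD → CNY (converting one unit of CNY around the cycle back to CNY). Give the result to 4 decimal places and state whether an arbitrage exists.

Around CNY → INR → CAD → CNY: 1 ÷ 0.085182 × 0.015724 ÷ 0.18459 = 1.000016
Product ≈ 1 (deviation 0.002%, within rounding noise).

1.0000 (no arbitrage)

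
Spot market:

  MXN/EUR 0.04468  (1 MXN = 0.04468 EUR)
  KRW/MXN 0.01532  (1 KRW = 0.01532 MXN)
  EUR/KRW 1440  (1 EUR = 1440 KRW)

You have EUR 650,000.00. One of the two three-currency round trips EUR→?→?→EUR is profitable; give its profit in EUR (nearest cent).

Profit: EUR 9,445.54

Profitable loop is EUR → MXN → KRW → EUR:
EUR 650,000.00 ÷ 0.04468 = MXN 14,547,896.15
MXN 14,547,896.15 ÷ 0.01532 = KRW 949,601,576
KRW 949,601,576 ÷ 1440 = EUR 659,445.54
Profit = EUR 659,445.54 − EUR 650,000.00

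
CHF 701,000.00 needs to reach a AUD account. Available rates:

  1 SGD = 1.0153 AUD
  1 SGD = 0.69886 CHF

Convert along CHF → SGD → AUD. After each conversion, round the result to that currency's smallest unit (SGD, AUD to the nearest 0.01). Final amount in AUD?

AUD 1,018,408.98

CHF 701,000.00 ÷ 0.69886 = SGD 1,003,062.13
SGD 1,003,062.13 × 1.0153 = AUD 1,018,408.98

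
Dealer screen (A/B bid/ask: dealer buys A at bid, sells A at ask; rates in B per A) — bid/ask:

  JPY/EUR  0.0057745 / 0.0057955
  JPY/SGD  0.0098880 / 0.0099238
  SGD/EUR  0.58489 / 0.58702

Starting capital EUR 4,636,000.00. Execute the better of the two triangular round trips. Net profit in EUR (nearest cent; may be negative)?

Best loop EUR → JPY → SGD → EUR:
EUR 4,636,000.00 ÷ 0.0057955 (buy JPY at ask) = JPY 799,930,981
JPY 799,930,981 × 0.0098880 (sell JPY at bid) = SGD 7,909,717.54
SGD 7,909,717.54 × 0.58489 (sell SGD at bid) = EUR 4,626,314.69

Net result: EUR -9,685.31 (no profitable arbitrage after spreads)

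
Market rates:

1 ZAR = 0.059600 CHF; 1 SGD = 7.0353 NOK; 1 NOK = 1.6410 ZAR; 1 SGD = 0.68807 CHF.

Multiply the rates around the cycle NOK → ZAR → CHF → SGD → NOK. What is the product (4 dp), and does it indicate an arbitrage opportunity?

Around NOK → ZAR → CHF → SGD → NOK: 1 × 1.6410 × 0.059600 ÷ 0.68807 × 7.0353 = 1.000011
Product ≈ 1 (deviation 0.001%, within rounding noise).

1.0000 (no arbitrage)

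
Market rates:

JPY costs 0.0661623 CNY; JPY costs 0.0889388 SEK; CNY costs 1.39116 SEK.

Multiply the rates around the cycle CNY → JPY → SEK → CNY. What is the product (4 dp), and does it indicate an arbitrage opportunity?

Around CNY → JPY → SEK → CNY: 1 ÷ 0.0661623 × 0.0889388 ÷ 1.39116 = 0.966281
Product < 1; profitable direction is CNY → SEK → JPY → CNY.

0.9663 (arbitrage exists)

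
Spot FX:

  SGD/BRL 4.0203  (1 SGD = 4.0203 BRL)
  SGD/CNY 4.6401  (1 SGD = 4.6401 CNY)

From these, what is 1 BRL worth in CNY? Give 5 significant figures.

BRL/CNY = 1.1542

1 BRL ÷ 4.0203 = 0.248738 SGD
0.248738 SGD × 4.6401 = 1.15417 CNY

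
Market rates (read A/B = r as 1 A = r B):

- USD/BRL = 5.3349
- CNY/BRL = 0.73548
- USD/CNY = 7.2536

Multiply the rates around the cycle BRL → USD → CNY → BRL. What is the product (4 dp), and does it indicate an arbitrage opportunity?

1.0000 (no arbitrage)

Around BRL → USD → CNY → BRL: 1 ÷ 5.3349 × 7.2536 × 0.73548 = 0.999996
Product ≈ 1 (deviation 0.000%, within rounding noise).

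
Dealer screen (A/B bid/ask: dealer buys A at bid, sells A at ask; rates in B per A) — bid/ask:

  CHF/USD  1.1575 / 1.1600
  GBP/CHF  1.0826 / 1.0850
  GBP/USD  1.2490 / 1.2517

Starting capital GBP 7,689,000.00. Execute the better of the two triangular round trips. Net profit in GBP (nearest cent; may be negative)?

Net profit: GBP 8,658.34

Best loop GBP → CHF → USD → GBP:
GBP 7,689,000.00 × 1.0826 (sell GBP at bid) = CHF 8,324,111.40
CHF 8,324,111.40 × 1.1575 (sell CHF at bid) = USD 9,635,158.95
USD 9,635,158.95 ÷ 1.2517 (buy GBP at ask) = GBP 7,697,658.34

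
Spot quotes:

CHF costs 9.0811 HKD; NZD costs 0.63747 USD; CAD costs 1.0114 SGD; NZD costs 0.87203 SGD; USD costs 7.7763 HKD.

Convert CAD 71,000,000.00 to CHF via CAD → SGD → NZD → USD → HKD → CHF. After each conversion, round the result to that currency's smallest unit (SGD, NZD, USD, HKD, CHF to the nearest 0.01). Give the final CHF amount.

CHF 44,951,498.30

CAD 71,000,000.00 × 1.0114 = SGD 71,809,400.00
SGD 71,809,400.00 ÷ 0.87203 = NZD 82,347,396.31
NZD 82,347,396.31 × 0.63747 = USD 52,493,994.73
USD 52,493,994.73 × 7.7763 = HKD 408,209,051.22
HKD 408,209,051.22 ÷ 9.0811 = CHF 44,951,498.30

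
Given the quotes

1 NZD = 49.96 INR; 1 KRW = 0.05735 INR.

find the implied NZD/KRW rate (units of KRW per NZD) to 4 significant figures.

NZD/KRW = 871.1

1 NZD × 49.96 = 49.96 INR
49.96 INR ÷ 0.05735 = 871.142 KRW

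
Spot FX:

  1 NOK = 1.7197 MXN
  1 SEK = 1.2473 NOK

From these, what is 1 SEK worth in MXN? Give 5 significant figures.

SEK/MXN = 2.1450

1 SEK × 1.2473 = 1.2473 NOK
1.2473 NOK × 1.7197 = 2.14498 MXN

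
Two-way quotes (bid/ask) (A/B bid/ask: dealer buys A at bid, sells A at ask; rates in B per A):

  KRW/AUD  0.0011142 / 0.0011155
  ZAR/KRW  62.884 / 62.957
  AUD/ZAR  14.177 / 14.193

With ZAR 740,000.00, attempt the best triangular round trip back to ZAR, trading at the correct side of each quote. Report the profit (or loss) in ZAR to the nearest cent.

Best loop ZAR → AUD → KRW → ZAR:
ZAR 740,000.00 ÷ 14.193 (buy AUD at ask) = AUD 52,138.38
AUD 52,138.38 ÷ 0.0011155 (buy KRW at ask) = KRW 46,739,918
KRW 46,739,918 ÷ 62.957 (buy ZAR at ask) = ZAR 742,410.18

Net profit: ZAR 2,410.18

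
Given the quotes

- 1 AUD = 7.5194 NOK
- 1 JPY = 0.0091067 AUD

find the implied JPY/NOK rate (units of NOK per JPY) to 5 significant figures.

1 JPY × 0.0091067 = 0.0091067 AUD
0.0091067 AUD × 7.5194 = 0.0684769 NOK

JPY/NOK = 0.068477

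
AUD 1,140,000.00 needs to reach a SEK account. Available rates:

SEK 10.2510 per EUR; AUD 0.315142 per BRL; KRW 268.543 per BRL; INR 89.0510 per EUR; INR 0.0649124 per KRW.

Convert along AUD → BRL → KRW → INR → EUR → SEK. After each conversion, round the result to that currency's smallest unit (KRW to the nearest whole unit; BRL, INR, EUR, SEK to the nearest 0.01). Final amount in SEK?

SEK 7,258,844.63

AUD 1,140,000.00 ÷ 0.315142 = BRL 3,617,416.91
BRL 3,617,416.91 × 268.543 = KRW 971,431,989
KRW 971,431,989 × 0.0649124 = INR 63,057,981.84
INR 63,057,981.84 ÷ 89.0510 = EUR 708,110.88
EUR 708,110.88 × 10.2510 = SEK 7,258,844.63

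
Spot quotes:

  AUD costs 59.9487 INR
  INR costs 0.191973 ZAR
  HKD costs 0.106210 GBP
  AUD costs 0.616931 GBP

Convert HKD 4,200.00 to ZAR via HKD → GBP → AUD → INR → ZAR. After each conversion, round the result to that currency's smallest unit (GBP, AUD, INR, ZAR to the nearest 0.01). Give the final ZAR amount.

HKD 4,200.00 × 0.106210 = GBP 446.08
GBP 446.08 ÷ 0.616931 = AUD 723.06
AUD 723.06 × 59.9487 = INR 43,346.51
INR 43,346.51 × 0.191973 = ZAR 8,321.36

ZAR 8,321.36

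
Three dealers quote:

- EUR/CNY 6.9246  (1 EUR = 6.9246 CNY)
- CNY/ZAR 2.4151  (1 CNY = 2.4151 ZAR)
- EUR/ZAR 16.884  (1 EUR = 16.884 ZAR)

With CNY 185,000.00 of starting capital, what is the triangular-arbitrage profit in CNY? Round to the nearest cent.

Profitable loop is CNY → EUR → ZAR → CNY:
CNY 185,000.00 ÷ 6.9246 = EUR 26,716.34
EUR 26,716.34 × 16.884 = ZAR 451,078.76
ZAR 451,078.76 ÷ 2.4151 = CNY 186,774.36
Profit = CNY 186,774.36 − CNY 185,000.00

Profit: CNY 1,774.36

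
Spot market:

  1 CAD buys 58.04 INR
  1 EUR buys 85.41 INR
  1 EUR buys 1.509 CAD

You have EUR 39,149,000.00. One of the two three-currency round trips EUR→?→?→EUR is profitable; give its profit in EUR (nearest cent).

Profitable loop is EUR → CAD → INR → EUR:
EUR 39,149,000.00 × 1.509 = CAD 59,075,841.00
CAD 59,075,841.00 × 58.04 = INR 3,428,761,811.64
INR 3,428,761,811.64 ÷ 85.41 = EUR 40,144,734.94
Profit = EUR 40,144,734.94 − EUR 39,149,000.00

Profit: EUR 995,734.94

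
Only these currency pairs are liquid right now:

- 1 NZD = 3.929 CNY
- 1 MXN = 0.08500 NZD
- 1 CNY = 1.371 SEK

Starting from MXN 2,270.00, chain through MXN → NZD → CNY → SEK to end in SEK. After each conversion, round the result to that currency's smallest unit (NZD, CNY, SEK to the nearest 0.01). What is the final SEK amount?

MXN 2,270.00 × 0.08500 = NZD 192.95
NZD 192.95 × 3.929 = CNY 758.10
CNY 758.10 × 1.371 = SEK 1,039.36

SEK 1,039.36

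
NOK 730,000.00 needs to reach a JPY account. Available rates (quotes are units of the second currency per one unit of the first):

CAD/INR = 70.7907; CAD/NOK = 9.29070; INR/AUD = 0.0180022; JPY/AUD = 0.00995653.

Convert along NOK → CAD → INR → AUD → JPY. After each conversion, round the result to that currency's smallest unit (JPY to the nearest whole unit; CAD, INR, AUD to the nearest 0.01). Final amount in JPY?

JPY 10,056,995

NOK 730,000.00 ÷ 9.29070 = CAD 78,573.20
CAD 78,573.20 × 70.7907 = INR 5,562,251.83
INR 5,562,251.83 × 0.0180022 = AUD 100,132.77
AUD 100,132.77 ÷ 0.00995653 = JPY 10,056,995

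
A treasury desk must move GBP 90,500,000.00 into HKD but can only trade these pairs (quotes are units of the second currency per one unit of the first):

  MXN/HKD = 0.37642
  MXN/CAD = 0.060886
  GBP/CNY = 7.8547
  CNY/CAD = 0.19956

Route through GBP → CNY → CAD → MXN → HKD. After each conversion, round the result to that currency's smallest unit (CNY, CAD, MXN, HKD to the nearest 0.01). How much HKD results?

HKD 877,014,803.14

GBP 90,500,000.00 × 7.8547 = CNY 710,850,350.00
CNY 710,850,350.00 × 0.19956 = CAD 141,857,295.85
CAD 141,857,295.85 ÷ 0.060886 = MXN 2,329,883,648.95
MXN 2,329,883,648.95 × 0.37642 = HKD 877,014,803.14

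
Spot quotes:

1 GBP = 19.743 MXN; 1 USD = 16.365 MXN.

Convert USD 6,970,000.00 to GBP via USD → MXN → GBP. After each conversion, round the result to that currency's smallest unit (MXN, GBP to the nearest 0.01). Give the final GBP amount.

GBP 5,777,442.64

USD 6,970,000.00 × 16.365 = MXN 114,064,050.00
MXN 114,064,050.00 ÷ 19.743 = GBP 5,777,442.64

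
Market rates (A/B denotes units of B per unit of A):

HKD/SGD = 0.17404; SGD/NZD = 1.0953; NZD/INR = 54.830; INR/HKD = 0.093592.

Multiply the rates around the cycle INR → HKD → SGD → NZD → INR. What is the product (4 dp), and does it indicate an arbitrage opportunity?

Around INR → HKD → SGD → NZD → INR: 1 × 0.093592 × 0.17404 × 1.0953 × 54.830 = 0.978226
Product < 1; profitable direction is INR → NZD → SGD → HKD → INR.

0.9782 (arbitrage exists)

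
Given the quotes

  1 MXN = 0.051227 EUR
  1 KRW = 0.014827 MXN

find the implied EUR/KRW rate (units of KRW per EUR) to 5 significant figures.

1 EUR ÷ 0.051227 = 19.521 MXN
19.521 MXN ÷ 0.014827 = 1316.58 KRW

EUR/KRW = 1316.6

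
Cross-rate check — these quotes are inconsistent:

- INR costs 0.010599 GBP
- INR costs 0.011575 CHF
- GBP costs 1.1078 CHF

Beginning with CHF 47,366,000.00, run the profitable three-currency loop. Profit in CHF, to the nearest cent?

Profit: CHF 681,629.27

Profitable loop is CHF → INR → GBP → CHF:
CHF 47,366,000.00 ÷ 0.011575 = INR 4,092,095,032.40
INR 4,092,095,032.40 × 0.010599 = GBP 43,372,115.25
GBP 43,372,115.25 × 1.1078 = CHF 48,047,629.27
Profit = CHF 48,047,629.27 − CHF 47,366,000.00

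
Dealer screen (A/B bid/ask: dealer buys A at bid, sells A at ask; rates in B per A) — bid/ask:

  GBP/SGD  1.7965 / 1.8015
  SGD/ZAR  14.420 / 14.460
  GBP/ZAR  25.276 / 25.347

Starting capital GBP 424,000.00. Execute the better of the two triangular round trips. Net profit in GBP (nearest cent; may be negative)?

Best loop GBP → SGD → ZAR → GBP:
GBP 424,000.00 × 1.7965 (sell GBP at bid) = SGD 761,716.00
SGD 761,716.00 × 14.420 (sell SGD at bid) = ZAR 10,983,944.72
ZAR 10,983,944.72 ÷ 25.347 (buy GBP at ask) = GBP 433,342.99

Net profit: GBP 9,342.99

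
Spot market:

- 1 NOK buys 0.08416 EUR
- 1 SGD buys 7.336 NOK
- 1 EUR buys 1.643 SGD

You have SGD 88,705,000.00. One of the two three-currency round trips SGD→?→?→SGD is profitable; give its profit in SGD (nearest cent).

Profitable loop is SGD → NOK → EUR → SGD:
SGD 88,705,000.00 × 7.336 = NOK 650,739,880.00
NOK 650,739,880.00 × 0.08416 = EUR 54,766,268.30
EUR 54,766,268.30 × 1.643 = SGD 89,980,978.82
Profit = SGD 89,980,978.82 − SGD 88,705,000.00

Profit: SGD 1,275,978.82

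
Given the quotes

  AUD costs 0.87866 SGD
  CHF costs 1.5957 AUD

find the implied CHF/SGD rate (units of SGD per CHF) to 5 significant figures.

1 CHF × 1.5957 = 1.5957 AUD
1.5957 AUD × 0.87866 = 1.40208 SGD

CHF/SGD = 1.4021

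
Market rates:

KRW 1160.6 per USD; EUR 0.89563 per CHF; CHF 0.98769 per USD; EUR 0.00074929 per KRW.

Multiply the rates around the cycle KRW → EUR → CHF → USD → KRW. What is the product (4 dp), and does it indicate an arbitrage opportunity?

Around KRW → EUR → CHF → USD → KRW: 1 × 0.00074929 ÷ 0.89563 ÷ 0.98769 × 1160.6 = 0.983067
Product < 1; profitable direction is KRW → USD → CHF → EUR → KRW.

0.9831 (arbitrage exists)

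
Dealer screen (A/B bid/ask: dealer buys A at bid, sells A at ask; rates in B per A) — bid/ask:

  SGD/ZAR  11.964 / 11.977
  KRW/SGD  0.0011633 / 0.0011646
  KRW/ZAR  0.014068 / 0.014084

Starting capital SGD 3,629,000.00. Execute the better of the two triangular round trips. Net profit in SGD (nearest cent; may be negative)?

Net profit: SGD 31,112.99

Best loop SGD → KRW → ZAR → SGD:
SGD 3,629,000.00 ÷ 0.0011646 (buy KRW at ask) = KRW 3,116,091,362
KRW 3,116,091,362 × 0.014068 (sell KRW at bid) = ZAR 43,837,173.28
ZAR 43,837,173.28 ÷ 11.977 (buy SGD at ask) = SGD 3,660,112.99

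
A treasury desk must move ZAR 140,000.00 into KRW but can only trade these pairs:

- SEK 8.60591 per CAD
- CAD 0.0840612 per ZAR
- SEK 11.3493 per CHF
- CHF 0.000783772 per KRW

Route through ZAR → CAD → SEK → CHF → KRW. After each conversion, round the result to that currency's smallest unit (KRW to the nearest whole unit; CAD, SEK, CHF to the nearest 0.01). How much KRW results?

KRW 11,385,747

ZAR 140,000.00 × 0.0840612 = CAD 11,768.57
CAD 11,768.57 × 8.60591 = SEK 101,279.25
SEK 101,279.25 ÷ 11.3493 = CHF 8,923.83
CHF 8,923.83 ÷ 0.000783772 = KRW 11,385,747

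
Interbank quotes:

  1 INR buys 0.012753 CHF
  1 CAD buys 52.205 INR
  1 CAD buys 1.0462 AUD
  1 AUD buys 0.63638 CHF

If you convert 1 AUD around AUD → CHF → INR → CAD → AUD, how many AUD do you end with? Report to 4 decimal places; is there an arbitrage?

1.0000 (no arbitrage)

Around AUD → CHF → INR → CAD → AUD: 1 × 0.63638 ÷ 0.012753 ÷ 52.205 × 1.0462 = 1.000016
Product ≈ 1 (deviation 0.002%, within rounding noise).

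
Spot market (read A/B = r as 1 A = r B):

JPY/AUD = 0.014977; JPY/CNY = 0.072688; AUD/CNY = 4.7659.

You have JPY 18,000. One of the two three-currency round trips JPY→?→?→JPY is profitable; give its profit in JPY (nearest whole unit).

Profitable loop is JPY → CNY → AUD → JPY:
JPY 18,000 × 0.072688 = CNY 1,308.38
CNY 1,308.38 ÷ 4.7659 = AUD 274.53
AUD 274.53 ÷ 0.014977 = JPY 18,330
Profit = JPY 18,330 − JPY 18,000

Profit: JPY 330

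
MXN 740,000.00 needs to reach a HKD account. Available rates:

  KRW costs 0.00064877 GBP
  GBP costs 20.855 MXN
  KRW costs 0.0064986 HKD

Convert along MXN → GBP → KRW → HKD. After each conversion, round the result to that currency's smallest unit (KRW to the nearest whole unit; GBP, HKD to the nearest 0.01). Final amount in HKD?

HKD 355,427.15

MXN 740,000.00 ÷ 20.855 = GBP 35,483.10
GBP 35,483.10 ÷ 0.00064877 = KRW 54,692,880
KRW 54,692,880 × 0.0064986 = HKD 355,427.15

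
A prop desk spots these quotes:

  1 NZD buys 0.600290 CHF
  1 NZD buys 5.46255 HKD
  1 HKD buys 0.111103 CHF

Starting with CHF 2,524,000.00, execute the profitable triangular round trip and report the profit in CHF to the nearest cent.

Profit: CHF 27,816.57

Profitable loop is CHF → NZD → HKD → CHF:
CHF 2,524,000.00 ÷ 0.600290 = NZD 4,204,634.43
NZD 4,204,634.43 × 5.46255 = HKD 22,968,025.79
HKD 22,968,025.79 × 0.111103 = CHF 2,551,816.57
Profit = CHF 2,551,816.57 − CHF 2,524,000.00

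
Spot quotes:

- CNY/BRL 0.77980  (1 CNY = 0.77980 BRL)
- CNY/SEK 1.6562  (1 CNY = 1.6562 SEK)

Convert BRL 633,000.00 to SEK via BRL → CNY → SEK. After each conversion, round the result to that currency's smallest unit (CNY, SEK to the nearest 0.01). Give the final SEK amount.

BRL 633,000.00 ÷ 0.77980 = CNY 811,746.60
CNY 811,746.60 × 1.6562 = SEK 1,344,414.72

SEK 1,344,414.72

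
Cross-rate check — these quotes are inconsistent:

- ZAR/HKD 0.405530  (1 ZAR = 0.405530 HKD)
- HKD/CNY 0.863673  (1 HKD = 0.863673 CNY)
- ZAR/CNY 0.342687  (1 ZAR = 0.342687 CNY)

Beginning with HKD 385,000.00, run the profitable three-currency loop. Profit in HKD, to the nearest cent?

Profit: HKD 8,491.57

Profitable loop is HKD → CNY → ZAR → HKD:
HKD 385,000.00 × 0.863673 = CNY 332,514.10
CNY 332,514.10 ÷ 0.342687 = ZAR 970,314.32
ZAR 970,314.32 × 0.405530 = HKD 393,491.57
Profit = HKD 393,491.57 − HKD 385,000.00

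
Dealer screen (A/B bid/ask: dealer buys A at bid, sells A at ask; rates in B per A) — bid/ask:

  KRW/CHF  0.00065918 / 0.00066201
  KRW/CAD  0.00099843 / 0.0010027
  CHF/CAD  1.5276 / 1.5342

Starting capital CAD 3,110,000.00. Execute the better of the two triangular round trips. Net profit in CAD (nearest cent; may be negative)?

Best loop CAD → KRW → CHF → CAD:
CAD 3,110,000.00 ÷ 0.0010027 (buy KRW at ask) = KRW 3,101,625,611
KRW 3,101,625,611 × 0.00065918 (sell KRW at bid) = CHF 2,044,529.57
CHF 2,044,529.57 × 1.5276 (sell CHF at bid) = CAD 3,123,223.37

Net profit: CAD 13,223.37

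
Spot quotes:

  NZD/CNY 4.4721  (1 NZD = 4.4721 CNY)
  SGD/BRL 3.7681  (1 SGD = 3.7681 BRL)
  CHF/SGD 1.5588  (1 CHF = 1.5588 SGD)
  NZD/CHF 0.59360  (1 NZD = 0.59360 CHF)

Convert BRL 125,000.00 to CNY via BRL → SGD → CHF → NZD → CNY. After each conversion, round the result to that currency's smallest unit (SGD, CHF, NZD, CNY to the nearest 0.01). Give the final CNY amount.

BRL 125,000.00 ÷ 3.7681 = SGD 33,173.22
SGD 33,173.22 ÷ 1.5588 = CHF 21,281.25
CHF 21,281.25 ÷ 0.59360 = NZD 35,851.16
NZD 35,851.16 × 4.4721 = CNY 160,329.97

CNY 160,329.97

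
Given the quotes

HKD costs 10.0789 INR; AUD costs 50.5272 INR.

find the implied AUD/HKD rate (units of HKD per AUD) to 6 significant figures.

AUD/HKD = 5.01317

1 AUD × 50.5272 = 50.5272 INR
50.5272 INR ÷ 10.0789 = 5.01317 HKD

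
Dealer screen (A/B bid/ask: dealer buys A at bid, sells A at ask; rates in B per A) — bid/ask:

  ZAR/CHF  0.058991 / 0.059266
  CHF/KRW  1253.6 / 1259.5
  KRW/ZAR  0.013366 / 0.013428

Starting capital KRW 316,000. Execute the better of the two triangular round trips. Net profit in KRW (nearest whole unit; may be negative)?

Best loop KRW → CHF → ZAR → KRW:
KRW 316,000 ÷ 1259.5 (buy CHF at ask) = CHF 250.89
CHF 250.89 ÷ 0.059266 (buy ZAR at ask) = ZAR 4,233.34
ZAR 4,233.34 ÷ 0.013428 (buy KRW at ask) = KRW 315,262

Net result: KRW -738 (no profitable arbitrage after spreads)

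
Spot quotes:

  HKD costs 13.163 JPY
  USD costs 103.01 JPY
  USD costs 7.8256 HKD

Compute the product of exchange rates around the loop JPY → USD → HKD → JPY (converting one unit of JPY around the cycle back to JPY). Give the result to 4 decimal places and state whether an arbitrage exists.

1.0000 (no arbitrage)

Around JPY → USD → HKD → JPY: 1 ÷ 103.01 × 7.8256 × 13.163 = 0.999984
Product ≈ 1 (deviation 0.002%, within rounding noise).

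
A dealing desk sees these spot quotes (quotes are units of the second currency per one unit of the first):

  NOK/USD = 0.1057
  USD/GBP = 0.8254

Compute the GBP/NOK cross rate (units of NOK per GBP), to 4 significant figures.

1 GBP ÷ 0.8254 = 1.21153 USD
1.21153 USD ÷ 0.1057 = 11.462 NOK

GBP/NOK = 11.46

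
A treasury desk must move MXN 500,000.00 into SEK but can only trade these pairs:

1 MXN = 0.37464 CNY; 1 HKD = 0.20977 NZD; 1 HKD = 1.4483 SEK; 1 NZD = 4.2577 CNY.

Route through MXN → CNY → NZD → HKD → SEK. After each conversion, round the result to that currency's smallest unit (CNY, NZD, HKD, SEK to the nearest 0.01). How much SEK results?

MXN 500,000.00 × 0.37464 = CNY 187,320.00
CNY 187,320.00 ÷ 4.2577 = NZD 43,995.58
NZD 43,995.58 ÷ 0.20977 = HKD 209,732.47
HKD 209,732.47 × 1.4483 = SEK 303,755.54

SEK 303,755.54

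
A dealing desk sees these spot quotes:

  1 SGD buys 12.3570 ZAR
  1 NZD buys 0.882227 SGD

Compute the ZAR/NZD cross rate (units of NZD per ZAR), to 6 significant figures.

1 ZAR ÷ 12.3570 = 0.0809258 SGD
0.0809258 SGD ÷ 0.882227 = 0.091729 NZD

ZAR/NZD = 0.0917290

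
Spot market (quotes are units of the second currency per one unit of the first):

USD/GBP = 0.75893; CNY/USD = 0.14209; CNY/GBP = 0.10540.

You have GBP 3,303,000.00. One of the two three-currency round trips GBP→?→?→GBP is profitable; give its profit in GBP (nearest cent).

Profit: GBP 76,350.18

Profitable loop is GBP → CNY → USD → GBP:
GBP 3,303,000.00 ÷ 0.10540 = CNY 31,337,760.91
CNY 31,337,760.91 × 0.14209 = USD 4,452,782.45
USD 4,452,782.45 × 0.75893 = GBP 3,379,350.18
Profit = GBP 3,379,350.18 − GBP 3,303,000.00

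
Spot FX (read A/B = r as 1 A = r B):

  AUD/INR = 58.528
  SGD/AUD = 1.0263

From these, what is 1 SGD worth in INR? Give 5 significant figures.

1 SGD × 1.0263 = 1.0263 AUD
1.0263 AUD × 58.528 = 60.0673 INR

SGD/INR = 60.067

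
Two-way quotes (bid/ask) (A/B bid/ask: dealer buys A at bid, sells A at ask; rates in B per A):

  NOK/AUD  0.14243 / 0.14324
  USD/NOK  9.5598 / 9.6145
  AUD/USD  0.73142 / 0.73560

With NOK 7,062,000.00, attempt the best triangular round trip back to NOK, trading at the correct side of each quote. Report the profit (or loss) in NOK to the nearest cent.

Best loop NOK → AUD → USD → NOK:
NOK 7,062,000.00 × 0.14243 (sell NOK at bid) = AUD 1,005,840.66
AUD 1,005,840.66 × 0.73142 (sell AUD at bid) = USD 735,691.98
USD 735,691.98 × 9.5598 (sell USD at bid) = NOK 7,033,068.15

Net result: NOK -28,931.85 (no profitable arbitrage after spreads)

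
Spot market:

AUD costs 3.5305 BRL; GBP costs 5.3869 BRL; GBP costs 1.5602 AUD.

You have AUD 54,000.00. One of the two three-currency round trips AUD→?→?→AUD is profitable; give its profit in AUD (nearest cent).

Profit: AUD 1,216.81

Profitable loop is AUD → BRL → GBP → AUD:
AUD 54,000.00 × 3.5305 = BRL 190,647.00
BRL 190,647.00 ÷ 5.3869 = GBP 35,390.86
GBP 35,390.86 × 1.5602 = AUD 55,216.81
Profit = AUD 55,216.81 − AUD 54,000.00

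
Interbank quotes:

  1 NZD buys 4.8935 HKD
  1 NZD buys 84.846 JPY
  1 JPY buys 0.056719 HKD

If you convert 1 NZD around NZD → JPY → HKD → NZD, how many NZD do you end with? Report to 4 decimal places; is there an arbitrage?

0.9834 (arbitrage exists)

Around NZD → JPY → HKD → NZD: 1 × 84.846 × 0.056719 ÷ 4.8935 = 0.983423
Product < 1; profitable direction is NZD → HKD → JPY → NZD.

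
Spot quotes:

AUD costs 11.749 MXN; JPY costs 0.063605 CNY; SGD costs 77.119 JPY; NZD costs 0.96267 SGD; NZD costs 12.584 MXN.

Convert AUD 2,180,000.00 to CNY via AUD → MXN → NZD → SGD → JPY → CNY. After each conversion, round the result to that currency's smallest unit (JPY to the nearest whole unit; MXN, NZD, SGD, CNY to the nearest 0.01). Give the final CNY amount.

CNY 9,611,004.33

AUD 2,180,000.00 × 11.749 = MXN 25,612,820.00
MXN 25,612,820.00 ÷ 12.584 = NZD 2,035,348.06
NZD 2,035,348.06 × 0.96267 = SGD 1,959,368.52
SGD 1,959,368.52 × 77.119 = JPY 151,104,541
JPY 151,104,541 × 0.063605 = CNY 9,611,004.33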